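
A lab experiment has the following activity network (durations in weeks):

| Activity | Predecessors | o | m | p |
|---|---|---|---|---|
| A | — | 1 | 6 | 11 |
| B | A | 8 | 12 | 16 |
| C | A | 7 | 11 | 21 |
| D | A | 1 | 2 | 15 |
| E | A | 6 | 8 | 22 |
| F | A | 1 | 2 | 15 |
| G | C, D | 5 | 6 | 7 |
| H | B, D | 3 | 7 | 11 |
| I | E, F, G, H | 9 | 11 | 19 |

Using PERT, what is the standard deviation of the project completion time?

te_A = (1 + 4·6 + 11)/6 = 36/6 = 6; σ²_A = ((11−1)/6)² = 2.778
te_B = (8 + 4·12 + 16)/6 = 72/6 = 12; σ²_B = ((16−8)/6)² = 1.778
te_C = (7 + 4·11 + 21)/6 = 72/6 = 12; σ²_C = ((21−7)/6)² = 5.444
te_D = (1 + 4·2 + 15)/6 = 24/6 = 4; σ²_D = ((15−1)/6)² = 5.444
te_E = (6 + 4·8 + 22)/6 = 60/6 = 10; σ²_E = ((22−6)/6)² = 7.111
te_F = (1 + 4·2 + 15)/6 = 24/6 = 4; σ²_F = ((15−1)/6)² = 5.444
te_G = (5 + 4·6 + 7)/6 = 36/6 = 6; σ²_G = ((7−5)/6)² = 0.111
te_H = (3 + 4·7 + 11)/6 = 42/6 = 7; σ²_H = ((11−3)/6)² = 1.778
te_I = (9 + 4·11 + 19)/6 = 72/6 = 12; σ²_I = ((19−9)/6)² = 2.778

Forward pass:
ES_A = 0; EF_A = 6
ES_B = 6; EF_B = 6+12 = 18
ES_C = 6; EF_C = 6+12 = 18
ES_D = 6; EF_D = 6+4 = 10
ES_E = 6; EF_E = 6+10 = 16
ES_F = 6; EF_F = 6+4 = 10
ES_G = max(EF_C=18, EF_D=10) = 18; EF_G = 18+6 = 24
ES_H = max(EF_B=18, EF_D=10) = 18; EF_H = 18+7 = 25
ES_I = max(EF_E=16, EF_F=10, EF_G=24, EF_H=25) = 25; EF_I = 25+12 = 37
Expected project duration μ = 37 weeks. Critical path: A → B → H → I.

Variance along critical path = 2.778 + 1.778 + 1.778 + 2.778 = 9.111
σ = √9.111 = 3.018 weeks

3.02 weeks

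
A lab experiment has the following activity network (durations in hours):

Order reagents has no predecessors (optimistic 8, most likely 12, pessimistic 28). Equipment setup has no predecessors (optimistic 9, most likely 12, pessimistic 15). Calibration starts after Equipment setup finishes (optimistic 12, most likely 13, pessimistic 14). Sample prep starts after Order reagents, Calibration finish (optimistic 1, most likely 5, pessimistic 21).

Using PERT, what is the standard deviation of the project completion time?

3.50 hours

te_Order reagents = (8 + 4·12 + 28)/6 = 84/6 = 14; σ²_Order reagents = ((28−8)/6)² = 11.111
te_Equipment setup = (9 + 4·12 + 15)/6 = 72/6 = 12; σ²_Equipment setup = ((15−9)/6)² = 1.000
te_Calibration = (12 + 4·13 + 14)/6 = 78/6 = 13; σ²_Calibration = ((14−12)/6)² = 0.111
te_Sample prep = (1 + 4·5 + 21)/6 = 42/6 = 7; σ²_Sample prep = ((21−1)/6)² = 11.111

Forward pass:
ES_Order reagents = 0; EF_Order reagents = 14
ES_Equipment setup = 0; EF_Equipment setup = 12
ES_Calibration = 12; EF_Calibration = 12+13 = 25
ES_Sample prep = max(EF_Order reagents=14, EF_Calibration=25) = 25; EF_Sample prep = 25+7 = 32
Expected project duration μ = 32 hours. Critical path: Equipment setup → Calibration → Sample prep.

Variance along critical path = 1.000 + 0.111 + 11.111 = 12.222
σ = √12.222 = 3.496 hours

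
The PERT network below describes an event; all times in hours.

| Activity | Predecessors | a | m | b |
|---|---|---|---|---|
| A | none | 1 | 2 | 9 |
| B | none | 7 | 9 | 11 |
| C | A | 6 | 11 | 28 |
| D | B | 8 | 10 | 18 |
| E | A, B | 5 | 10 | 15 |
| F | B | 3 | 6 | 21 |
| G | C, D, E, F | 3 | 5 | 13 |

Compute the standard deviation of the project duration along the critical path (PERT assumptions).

2.45 hours

te_A = (1 + 4·2 + 9)/6 = 18/6 = 3; σ²_A = ((9−1)/6)² = 1.778
te_B = (7 + 4·9 + 11)/6 = 54/6 = 9; σ²_B = ((11−7)/6)² = 0.444
te_C = (6 + 4·11 + 28)/6 = 78/6 = 13; σ²_C = ((28−6)/6)² = 13.444
te_D = (8 + 4·10 + 18)/6 = 66/6 = 11; σ²_D = ((18−8)/6)² = 2.778
te_E = (5 + 4·10 + 15)/6 = 60/6 = 10; σ²_E = ((15−5)/6)² = 2.778
te_F = (3 + 4·6 + 21)/6 = 48/6 = 8; σ²_F = ((21−3)/6)² = 9.000
te_G = (3 + 4·5 + 13)/6 = 36/6 = 6; σ²_G = ((13−3)/6)² = 2.778

Forward pass:
ES_A = 0; EF_A = 3
ES_B = 0; EF_B = 9
ES_C = 3; EF_C = 3+13 = 16
ES_D = 9; EF_D = 9+11 = 20
ES_E = max(EF_A=3, EF_B=9) = 9; EF_E = 9+10 = 19
ES_F = 9; EF_F = 9+8 = 17
ES_G = max(EF_C=16, EF_D=20, EF_E=19, EF_F=17) = 20; EF_G = 20+6 = 26
Expected project duration μ = 26 hours. Critical path: B → D → G.

Variance along critical path = 0.444 + 2.778 + 2.778 = 6.000
σ = √6.000 = 2.449 hours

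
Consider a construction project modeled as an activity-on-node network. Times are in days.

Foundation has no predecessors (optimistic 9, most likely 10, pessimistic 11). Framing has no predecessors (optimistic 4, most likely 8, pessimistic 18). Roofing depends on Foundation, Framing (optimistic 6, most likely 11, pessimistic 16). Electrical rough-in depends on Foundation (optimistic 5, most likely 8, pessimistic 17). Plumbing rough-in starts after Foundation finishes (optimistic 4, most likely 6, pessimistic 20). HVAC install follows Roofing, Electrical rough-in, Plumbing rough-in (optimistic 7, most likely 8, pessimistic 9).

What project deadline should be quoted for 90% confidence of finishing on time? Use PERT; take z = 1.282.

31.2 days

te_Foundation = (9 + 4·10 + 11)/6 = 60/6 = 10; σ²_Foundation = ((11−9)/6)² = 0.111
te_Framing = (4 + 4·8 + 18)/6 = 54/6 = 9; σ²_Framing = ((18−4)/6)² = 5.444
te_Roofing = (6 + 4·11 + 16)/6 = 66/6 = 11; σ²_Roofing = ((16−6)/6)² = 2.778
te_Electrical rough-in = (5 + 4·8 + 17)/6 = 54/6 = 9; σ²_Electrical rough-in = ((17−5)/6)² = 4.000
te_Plumbing rough-in = (4 + 4·6 + 20)/6 = 48/6 = 8; σ²_Plumbing rough-in = ((20−4)/6)² = 7.111
te_HVAC install = (7 + 4·8 + 9)/6 = 48/6 = 8; σ²_HVAC install = ((9−7)/6)² = 0.111

Forward pass:
ES_Foundation = 0; EF_Foundation = 10
ES_Framing = 0; EF_Framing = 9
ES_Roofing = max(EF_Foundation=10, EF_Framing=9) = 10; EF_Roofing = 10+11 = 21
ES_Electrical rough-in = 10; EF_Electrical rough-in = 10+9 = 19
ES_Plumbing rough-in = 10; EF_Plumbing rough-in = 10+8 = 18
ES_HVAC install = max(EF_Roofing=21, EF_Electrical rough-in=19, EF_Plumbing rough-in=18) = 21; EF_HVAC install = 21+8 = 29
Expected project duration μ = 29 days. Critical path: Foundation → Roofing → HVAC install.

Variance along critical path = 0.111 + 2.778 + 0.111 = 3.000; σ = 1.732 days.
D = μ + z·σ = 29 + 1.282·1.732 = 31.2 days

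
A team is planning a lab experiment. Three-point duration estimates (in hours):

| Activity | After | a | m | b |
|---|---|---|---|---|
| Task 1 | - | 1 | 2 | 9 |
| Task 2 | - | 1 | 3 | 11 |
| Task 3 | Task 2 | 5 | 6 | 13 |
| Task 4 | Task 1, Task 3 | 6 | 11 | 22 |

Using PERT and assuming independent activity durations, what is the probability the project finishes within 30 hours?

te_Task 1 = (1 + 4·2 + 9)/6 = 18/6 = 3; σ²_Task 1 = ((9−1)/6)² = 1.778
te_Task 2 = (1 + 4·3 + 11)/6 = 24/6 = 4; σ²_Task 2 = ((11−1)/6)² = 2.778
te_Task 3 = (5 + 4·6 + 13)/6 = 42/6 = 7; σ²_Task 3 = ((13−5)/6)² = 1.778
te_Task 4 = (6 + 4·11 + 22)/6 = 72/6 = 12; σ²_Task 4 = ((22−6)/6)² = 7.111

Forward pass:
ES_Task 1 = 0; EF_Task 1 = 3
ES_Task 2 = 0; EF_Task 2 = 4
ES_Task 3 = 4; EF_Task 3 = 4+7 = 11
ES_Task 4 = max(EF_Task 1=3, EF_Task 3=11) = 11; EF_Task 4 = 11+12 = 23
Expected project duration μ = 23 hours. Critical path: Task 2 → Task 3 → Task 4.

Variance along critical path = 2.778 + 1.778 + 7.111 = 11.667; σ = √11.667 = 3.416 hours.
Z = (30 − 23) / 3.416 = 2.049
P(T ≤ 30) = Φ(2.049) ≈ 0.980

0.980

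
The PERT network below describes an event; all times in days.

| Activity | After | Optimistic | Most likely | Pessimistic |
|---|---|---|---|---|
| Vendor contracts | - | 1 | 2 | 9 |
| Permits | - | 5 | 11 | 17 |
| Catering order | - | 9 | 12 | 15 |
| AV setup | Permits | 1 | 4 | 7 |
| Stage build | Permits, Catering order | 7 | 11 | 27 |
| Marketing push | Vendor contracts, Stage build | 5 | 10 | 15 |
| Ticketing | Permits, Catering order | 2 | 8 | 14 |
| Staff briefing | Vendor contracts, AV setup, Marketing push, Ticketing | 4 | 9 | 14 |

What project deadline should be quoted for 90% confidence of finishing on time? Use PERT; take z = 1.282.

49.4 days

te_Vendor contracts = (1 + 4·2 + 9)/6 = 18/6 = 3; σ²_Vendor contracts = ((9−1)/6)² = 1.778
te_Permits = (5 + 4·11 + 17)/6 = 66/6 = 11; σ²_Permits = ((17−5)/6)² = 4.000
te_Catering order = (9 + 4·12 + 15)/6 = 72/6 = 12; σ²_Catering order = ((15−9)/6)² = 1.000
te_AV setup = (1 + 4·4 + 7)/6 = 24/6 = 4; σ²_AV setup = ((7−1)/6)² = 1.000
te_Stage build = (7 + 4·11 + 27)/6 = 78/6 = 13; σ²_Stage build = ((27−7)/6)² = 11.111
te_Marketing push = (5 + 4·10 + 15)/6 = 60/6 = 10; σ²_Marketing push = ((15−5)/6)² = 2.778
te_Ticketing = (2 + 4·8 + 14)/6 = 48/6 = 8; σ²_Ticketing = ((14−2)/6)² = 4.000
te_Staff briefing = (4 + 4·9 + 14)/6 = 54/6 = 9; σ²_Staff briefing = ((14−4)/6)² = 2.778

Forward pass:
ES_Vendor contracts = 0; EF_Vendor contracts = 3
ES_Permits = 0; EF_Permits = 11
ES_Catering order = 0; EF_Catering order = 12
ES_AV setup = 11; EF_AV setup = 11+4 = 15
ES_Stage build = max(EF_Permits=11, EF_Catering order=12) = 12; EF_Stage build = 12+13 = 25
ES_Marketing push = max(EF_Vendor contracts=3, EF_Stage build=25) = 25; EF_Marketing push = 25+10 = 35
ES_Ticketing = max(EF_Permits=11, EF_Catering order=12) = 12; EF_Ticketing = 12+8 = 20
ES_Staff briefing = max(EF_Vendor contracts=3, EF_AV setup=15, EF_Marketing push=35, EF_Ticketing=20) = 35; EF_Staff briefing = 35+9 = 44
Expected project duration μ = 44 days. Critical path: Catering order → Stage build → Marketing push → Staff briefing.

Variance along critical path = 1.000 + 11.111 + 2.778 + 2.778 = 17.667; σ = 4.203 days.
D = μ + z·σ = 44 + 1.282·4.203 = 49.4 days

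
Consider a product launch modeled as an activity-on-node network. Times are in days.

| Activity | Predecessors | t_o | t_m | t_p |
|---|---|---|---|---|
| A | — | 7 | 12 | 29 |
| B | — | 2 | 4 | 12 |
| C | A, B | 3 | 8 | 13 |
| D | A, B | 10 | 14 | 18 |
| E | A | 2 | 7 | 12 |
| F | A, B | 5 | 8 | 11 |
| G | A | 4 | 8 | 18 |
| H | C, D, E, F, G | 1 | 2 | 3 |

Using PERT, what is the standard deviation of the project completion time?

3.92 days

te_A = (7 + 4·12 + 29)/6 = 84/6 = 14; σ²_A = ((29−7)/6)² = 13.444
te_B = (2 + 4·4 + 12)/6 = 30/6 = 5; σ²_B = ((12−2)/6)² = 2.778
te_C = (3 + 4·8 + 13)/6 = 48/6 = 8; σ²_C = ((13−3)/6)² = 2.778
te_D = (10 + 4·14 + 18)/6 = 84/6 = 14; σ²_D = ((18−10)/6)² = 1.778
te_E = (2 + 4·7 + 12)/6 = 42/6 = 7; σ²_E = ((12−2)/6)² = 2.778
te_F = (5 + 4·8 + 11)/6 = 48/6 = 8; σ²_F = ((11−5)/6)² = 1.000
te_G = (4 + 4·8 + 18)/6 = 54/6 = 9; σ²_G = ((18−4)/6)² = 5.444
te_H = (1 + 4·2 + 3)/6 = 12/6 = 2; σ²_H = ((3−1)/6)² = 0.111

Forward pass:
ES_A = 0; EF_A = 14
ES_B = 0; EF_B = 5
ES_C = max(EF_A=14, EF_B=5) = 14; EF_C = 14+8 = 22
ES_D = max(EF_A=14, EF_B=5) = 14; EF_D = 14+14 = 28
ES_E = 14; EF_E = 14+7 = 21
ES_F = max(EF_A=14, EF_B=5) = 14; EF_F = 14+8 = 22
ES_G = 14; EF_G = 14+9 = 23
ES_H = max(EF_C=22, EF_D=28, EF_E=21, EF_F=22, EF_G=23) = 28; EF_H = 28+2 = 30
Expected project duration μ = 30 days. Critical path: A → D → H.

Variance along critical path = 13.444 + 1.778 + 0.111 = 15.333
σ = √15.333 = 3.916 days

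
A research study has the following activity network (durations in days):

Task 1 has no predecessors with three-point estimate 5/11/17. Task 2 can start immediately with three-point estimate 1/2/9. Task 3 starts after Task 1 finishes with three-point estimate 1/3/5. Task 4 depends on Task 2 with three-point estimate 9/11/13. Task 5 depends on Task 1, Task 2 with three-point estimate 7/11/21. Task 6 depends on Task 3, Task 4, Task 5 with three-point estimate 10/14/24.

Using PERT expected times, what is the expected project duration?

te_Task 1 = (5 + 4·11 + 17)/6 = 66/6 = 11
te_Task 2 = (1 + 4·2 + 9)/6 = 18/6 = 3
te_Task 3 = (1 + 4·3 + 5)/6 = 18/6 = 3
te_Task 4 = (9 + 4·11 + 13)/6 = 66/6 = 11
te_Task 5 = (7 + 4·11 + 21)/6 = 72/6 = 12
te_Task 6 = (10 + 4·14 + 24)/6 = 90/6 = 15

Forward pass:
ES_Task 1 = 0; EF_Task 1 = 11
ES_Task 2 = 0; EF_Task 2 = 3
ES_Task 3 = 11; EF_Task 3 = 11+3 = 14
ES_Task 4 = 3; EF_Task 4 = 3+11 = 14
ES_Task 5 = max(EF_Task 1=11, EF_Task 2=3) = 11; EF_Task 5 = 11+12 = 23
ES_Task 6 = max(EF_Task 3=14, EF_Task 4=14, EF_Task 5=23) = 23; EF_Task 6 = 23+15 = 38
Expected project duration μ = 38 days. Critical path: Task 1 → Task 5 → Task 6.

38 days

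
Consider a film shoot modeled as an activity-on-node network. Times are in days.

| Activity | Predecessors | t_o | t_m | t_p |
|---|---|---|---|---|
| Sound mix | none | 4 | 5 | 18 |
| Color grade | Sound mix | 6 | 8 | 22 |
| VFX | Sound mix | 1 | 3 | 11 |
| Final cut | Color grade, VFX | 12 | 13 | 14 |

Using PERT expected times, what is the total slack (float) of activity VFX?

te_Sound mix = (4 + 4·5 + 18)/6 = 42/6 = 7
te_Color grade = (6 + 4·8 + 22)/6 = 60/6 = 10
te_VFX = (1 + 4·3 + 11)/6 = 24/6 = 4
te_Final cut = (12 + 4·13 + 14)/6 = 78/6 = 13

Forward pass:
ES_Sound mix = 0; EF_Sound mix = 7
ES_Color grade = 7; EF_Color grade = 7+10 = 17
ES_VFX = 7; EF_VFX = 7+4 = 11
ES_Final cut = max(EF_Color grade=17, EF_VFX=11) = 17; EF_Final cut = 17+13 = 30
Expected project duration μ = 30 days. Critical path: Sound mix → Color grade → Final cut.

Backward pass:
LF_Final cut = 30; LS_Final cut = 30−13 = 17
LF_VFX = LS_Final cut = 17; LS_VFX = 17−4 = 13
LF_Color grade = LS_Final cut = 17; LS_Color grade = 17−10 = 7
LF_Sound mix = min(LS_Color grade=7, LS_VFX=13) = 7; LS_Sound mix = 7−7 = 0
Slack_VFX = LS_VFX − ES_VFX = 13 − 7 = 6

6 days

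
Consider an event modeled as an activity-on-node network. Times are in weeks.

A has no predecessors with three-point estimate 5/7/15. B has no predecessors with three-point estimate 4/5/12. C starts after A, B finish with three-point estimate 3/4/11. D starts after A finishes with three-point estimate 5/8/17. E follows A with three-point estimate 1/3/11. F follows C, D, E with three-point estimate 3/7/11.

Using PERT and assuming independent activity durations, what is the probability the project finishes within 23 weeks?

te_A = (5 + 4·7 + 15)/6 = 48/6 = 8; σ²_A = ((15−5)/6)² = 2.778
te_B = (4 + 4·5 + 12)/6 = 36/6 = 6; σ²_B = ((12−4)/6)² = 1.778
te_C = (3 + 4·4 + 11)/6 = 30/6 = 5; σ²_C = ((11−3)/6)² = 1.778
te_D = (5 + 4·8 + 17)/6 = 54/6 = 9; σ²_D = ((17−5)/6)² = 4.000
te_E = (1 + 4·3 + 11)/6 = 24/6 = 4; σ²_E = ((11−1)/6)² = 2.778
te_F = (3 + 4·7 + 11)/6 = 42/6 = 7; σ²_F = ((11−3)/6)² = 1.778

Forward pass:
ES_A = 0; EF_A = 8
ES_B = 0; EF_B = 6
ES_C = max(EF_A=8, EF_B=6) = 8; EF_C = 8+5 = 13
ES_D = 8; EF_D = 8+9 = 17
ES_E = 8; EF_E = 8+4 = 12
ES_F = max(EF_C=13, EF_D=17, EF_E=12) = 17; EF_F = 17+7 = 24
Expected project duration μ = 24 weeks. Critical path: A → D → F.

Variance along critical path = 2.778 + 4.000 + 1.778 = 8.556; σ = √8.556 = 2.925 weeks.
Z = (23 − 24) / 2.925 = -0.342
P(T ≤ 23) = Φ(-0.342) ≈ 0.366

0.366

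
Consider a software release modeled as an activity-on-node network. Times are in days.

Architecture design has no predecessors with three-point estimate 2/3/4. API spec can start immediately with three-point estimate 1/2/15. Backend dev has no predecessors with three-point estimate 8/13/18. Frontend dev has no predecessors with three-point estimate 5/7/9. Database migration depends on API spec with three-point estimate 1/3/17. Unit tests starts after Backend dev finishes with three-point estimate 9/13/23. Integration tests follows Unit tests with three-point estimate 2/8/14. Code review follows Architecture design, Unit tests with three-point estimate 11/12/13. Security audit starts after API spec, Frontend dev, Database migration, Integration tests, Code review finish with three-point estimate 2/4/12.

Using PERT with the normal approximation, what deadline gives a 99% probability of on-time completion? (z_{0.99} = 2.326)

51.8 days

te_Architecture design = (2 + 4·3 + 4)/6 = 18/6 = 3; σ²_Architecture design = ((4−2)/6)² = 0.111
te_API spec = (1 + 4·2 + 15)/6 = 24/6 = 4; σ²_API spec = ((15−1)/6)² = 5.444
te_Backend dev = (8 + 4·13 + 18)/6 = 78/6 = 13; σ²_Backend dev = ((18−8)/6)² = 2.778
te_Frontend dev = (5 + 4·7 + 9)/6 = 42/6 = 7; σ²_Frontend dev = ((9−5)/6)² = 0.444
te_Database migration = (1 + 4·3 + 17)/6 = 30/6 = 5; σ²_Database migration = ((17−1)/6)² = 7.111
te_Unit tests = (9 + 4·13 + 23)/6 = 84/6 = 14; σ²_Unit tests = ((23−9)/6)² = 5.444
te_Integration tests = (2 + 4·8 + 14)/6 = 48/6 = 8; σ²_Integration tests = ((14−2)/6)² = 4.000
te_Code review = (11 + 4·12 + 13)/6 = 72/6 = 12; σ²_Code review = ((13−11)/6)² = 0.111
te_Security audit = (2 + 4·4 + 12)/6 = 30/6 = 5; σ²_Security audit = ((12−2)/6)² = 2.778

Forward pass:
ES_Architecture design = 0; EF_Architecture design = 3
ES_API spec = 0; EF_API spec = 4
ES_Backend dev = 0; EF_Backend dev = 13
ES_Frontend dev = 0; EF_Frontend dev = 7
ES_Database migration = 4; EF_Database migration = 4+5 = 9
ES_Unit tests = 13; EF_Unit tests = 13+14 = 27
ES_Integration tests = 27; EF_Integration tests = 27+8 = 35
ES_Code review = max(EF_Architecture design=3, EF_Unit tests=27) = 27; EF_Code review = 27+12 = 39
ES_Security audit = max(EF_API spec=4, EF_Frontend dev=7, EF_Database migration=9, EF_Integration tests=35, EF_Code review=39) = 39; EF_Security audit = 39+5 = 44
Expected project duration μ = 44 days. Critical path: Backend dev → Unit tests → Code review → Security audit.

Variance along critical path = 2.778 + 5.444 + 0.111 + 2.778 = 11.111; σ = 3.333 days.
D = μ + z·σ = 44 + 2.326·3.333 = 51.8 days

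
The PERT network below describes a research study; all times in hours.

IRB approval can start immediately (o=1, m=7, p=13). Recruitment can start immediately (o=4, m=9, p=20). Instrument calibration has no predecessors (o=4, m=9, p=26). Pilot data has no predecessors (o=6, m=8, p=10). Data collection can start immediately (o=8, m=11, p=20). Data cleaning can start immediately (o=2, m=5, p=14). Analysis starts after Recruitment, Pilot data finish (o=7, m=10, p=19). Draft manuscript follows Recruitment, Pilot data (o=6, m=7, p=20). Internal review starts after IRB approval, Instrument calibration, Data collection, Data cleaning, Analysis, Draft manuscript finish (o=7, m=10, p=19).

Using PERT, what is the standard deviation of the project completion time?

te_IRB approval = (1 + 4·7 + 13)/6 = 42/6 = 7; σ²_IRB approval = ((13−1)/6)² = 4.000
te_Recruitment = (4 + 4·9 + 20)/6 = 60/6 = 10; σ²_Recruitment = ((20−4)/6)² = 7.111
te_Instrument calibration = (4 + 4·9 + 26)/6 = 66/6 = 11; σ²_Instrument calibration = ((26−4)/6)² = 13.444
te_Pilot data = (6 + 4·8 + 10)/6 = 48/6 = 8; σ²_Pilot data = ((10−6)/6)² = 0.444
te_Data collection = (8 + 4·11 + 20)/6 = 72/6 = 12; σ²_Data collection = ((20−8)/6)² = 4.000
te_Data cleaning = (2 + 4·5 + 14)/6 = 36/6 = 6; σ²_Data cleaning = ((14−2)/6)² = 4.000
te_Analysis = (7 + 4·10 + 19)/6 = 66/6 = 11; σ²_Analysis = ((19−7)/6)² = 4.000
te_Draft manuscript = (6 + 4·7 + 20)/6 = 54/6 = 9; σ²_Draft manuscript = ((20−6)/6)² = 5.444
te_Internal review = (7 + 4·10 + 19)/6 = 66/6 = 11; σ²_Internal review = ((19−7)/6)² = 4.000

Forward pass:
ES_IRB approval = 0; EF_IRB approval = 7
ES_Recruitment = 0; EF_Recruitment = 10
ES_Instrument calibration = 0; EF_Instrument calibration = 11
ES_Pilot data = 0; EF_Pilot data = 8
ES_Data collection = 0; EF_Data collection = 12
ES_Data cleaning = 0; EF_Data cleaning = 6
ES_Analysis = max(EF_Recruitment=10, EF_Pilot data=8) = 10; EF_Analysis = 10+11 = 21
ES_Draft manuscript = max(EF_Recruitment=10, EF_Pilot data=8) = 10; EF_Draft manuscript = 10+9 = 19
ES_Internal review = max(EF_IRB approval=7, EF_Instrument calibration=11, EF_Data collection=12, EF_Data cleaning=6, EF_Analysis=21, EF_Draft manuscript=19) = 21; EF_Internal review = 21+11 = 32
Expected project duration μ = 32 hours. Critical path: Recruitment → Analysis → Internal review.

Variance along critical path = 7.111 + 4.000 + 4.000 = 15.111
σ = √15.111 = 3.887 hours

3.89 hours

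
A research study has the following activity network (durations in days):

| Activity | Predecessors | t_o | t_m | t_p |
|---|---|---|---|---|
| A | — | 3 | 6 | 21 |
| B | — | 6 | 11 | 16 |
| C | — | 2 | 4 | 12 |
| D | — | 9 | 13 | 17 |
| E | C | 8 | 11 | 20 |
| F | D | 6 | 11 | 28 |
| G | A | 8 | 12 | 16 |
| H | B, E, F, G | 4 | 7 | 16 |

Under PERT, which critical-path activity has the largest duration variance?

F

te_A = (3 + 4·6 + 21)/6 = 48/6 = 8; σ²_A = ((21−3)/6)² = 9.000
te_B = (6 + 4·11 + 16)/6 = 66/6 = 11; σ²_B = ((16−6)/6)² = 2.778
te_C = (2 + 4·4 + 12)/6 = 30/6 = 5; σ²_C = ((12−2)/6)² = 2.778
te_D = (9 + 4·13 + 17)/6 = 78/6 = 13; σ²_D = ((17−9)/6)² = 1.778
te_E = (8 + 4·11 + 20)/6 = 72/6 = 12; σ²_E = ((20−8)/6)² = 4.000
te_F = (6 + 4·11 + 28)/6 = 78/6 = 13; σ²_F = ((28−6)/6)² = 13.444
te_G = (8 + 4·12 + 16)/6 = 72/6 = 12; σ²_G = ((16−8)/6)² = 1.778
te_H = (4 + 4·7 + 16)/6 = 48/6 = 8; σ²_H = ((16−4)/6)² = 4.000

Forward pass:
ES_A = 0; EF_A = 8
ES_B = 0; EF_B = 11
ES_C = 0; EF_C = 5
ES_D = 0; EF_D = 13
ES_E = 5; EF_E = 5+12 = 17
ES_F = 13; EF_F = 13+13 = 26
ES_G = 8; EF_G = 8+12 = 20
ES_H = max(EF_B=11, EF_E=17, EF_F=26, EF_G=20) = 26; EF_H = 26+8 = 34
Expected project duration μ = 34 days. Critical path: D → F → H.

Variances on critical path: σ²_D=1.778, σ²_F=13.444, σ²_H=4.000.
Largest is σ²_F = 13.444.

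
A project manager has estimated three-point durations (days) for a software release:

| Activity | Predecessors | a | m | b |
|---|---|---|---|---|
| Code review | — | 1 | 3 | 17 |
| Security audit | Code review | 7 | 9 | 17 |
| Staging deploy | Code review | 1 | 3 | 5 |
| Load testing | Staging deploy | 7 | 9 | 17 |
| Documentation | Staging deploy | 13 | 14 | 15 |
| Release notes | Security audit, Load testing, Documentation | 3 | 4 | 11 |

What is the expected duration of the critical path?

te_Code review = (1 + 4·3 + 17)/6 = 30/6 = 5
te_Security audit = (7 + 4·9 + 17)/6 = 60/6 = 10
te_Staging deploy = (1 + 4·3 + 5)/6 = 18/6 = 3
te_Load testing = (7 + 4·9 + 17)/6 = 60/6 = 10
te_Documentation = (13 + 4·14 + 15)/6 = 84/6 = 14
te_Release notes = (3 + 4·4 + 11)/6 = 30/6 = 5

Forward pass:
ES_Code review = 0; EF_Code review = 5
ES_Security audit = 5; EF_Security audit = 5+10 = 15
ES_Staging deploy = 5; EF_Staging deploy = 5+3 = 8
ES_Load testing = 8; EF_Load testing = 8+10 = 18
ES_Documentation = 8; EF_Documentation = 8+14 = 22
ES_Release notes = max(EF_Security audit=15, EF_Load testing=18, EF_Documentation=22) = 22; EF_Release notes = 22+5 = 27
Expected project duration μ = 27 days. Critical path: Code review → Staging deploy → Documentation → Release notes.

27 days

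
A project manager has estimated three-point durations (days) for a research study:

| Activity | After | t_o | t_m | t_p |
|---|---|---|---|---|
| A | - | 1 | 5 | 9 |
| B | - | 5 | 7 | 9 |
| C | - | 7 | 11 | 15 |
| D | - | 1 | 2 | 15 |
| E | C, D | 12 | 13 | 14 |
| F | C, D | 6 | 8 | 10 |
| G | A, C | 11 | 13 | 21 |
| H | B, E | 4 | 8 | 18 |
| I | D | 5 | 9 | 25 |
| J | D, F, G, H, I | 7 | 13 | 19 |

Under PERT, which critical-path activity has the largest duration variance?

te_A = (1 + 4·5 + 9)/6 = 30/6 = 5; σ²_A = ((9−1)/6)² = 1.778
te_B = (5 + 4·7 + 9)/6 = 42/6 = 7; σ²_B = ((9−5)/6)² = 0.444
te_C = (7 + 4·11 + 15)/6 = 66/6 = 11; σ²_C = ((15−7)/6)² = 1.778
te_D = (1 + 4·2 + 15)/6 = 24/6 = 4; σ²_D = ((15−1)/6)² = 5.444
te_E = (12 + 4·13 + 14)/6 = 78/6 = 13; σ²_E = ((14−12)/6)² = 0.111
te_F = (6 + 4·8 + 10)/6 = 48/6 = 8; σ²_F = ((10−6)/6)² = 0.444
te_G = (11 + 4·13 + 21)/6 = 84/6 = 14; σ²_G = ((21−11)/6)² = 2.778
te_H = (4 + 4·8 + 18)/6 = 54/6 = 9; σ²_H = ((18−4)/6)² = 5.444
te_I = (5 + 4·9 + 25)/6 = 66/6 = 11; σ²_I = ((25−5)/6)² = 11.111
te_J = (7 + 4·13 + 19)/6 = 78/6 = 13; σ²_J = ((19−7)/6)² = 4.000

Forward pass:
ES_A = 0; EF_A = 5
ES_B = 0; EF_B = 7
ES_C = 0; EF_C = 11
ES_D = 0; EF_D = 4
ES_E = max(EF_C=11, EF_D=4) = 11; EF_E = 11+13 = 24
ES_F = max(EF_C=11, EF_D=4) = 11; EF_F = 11+8 = 19
ES_G = max(EF_A=5, EF_C=11) = 11; EF_G = 11+14 = 25
ES_H = max(EF_B=7, EF_E=24) = 24; EF_H = 24+9 = 33
ES_I = 4; EF_I = 4+11 = 15
ES_J = max(EF_D=4, EF_F=19, EF_G=25, EF_H=33, EF_I=15) = 33; EF_J = 33+13 = 46
Expected project duration μ = 46 days. Critical path: C → E → H → J.

Variances on critical path: σ²_C=1.778, σ²_E=0.111, σ²_H=5.444, σ²_J=4.000.
Largest is σ²_H = 5.444.

H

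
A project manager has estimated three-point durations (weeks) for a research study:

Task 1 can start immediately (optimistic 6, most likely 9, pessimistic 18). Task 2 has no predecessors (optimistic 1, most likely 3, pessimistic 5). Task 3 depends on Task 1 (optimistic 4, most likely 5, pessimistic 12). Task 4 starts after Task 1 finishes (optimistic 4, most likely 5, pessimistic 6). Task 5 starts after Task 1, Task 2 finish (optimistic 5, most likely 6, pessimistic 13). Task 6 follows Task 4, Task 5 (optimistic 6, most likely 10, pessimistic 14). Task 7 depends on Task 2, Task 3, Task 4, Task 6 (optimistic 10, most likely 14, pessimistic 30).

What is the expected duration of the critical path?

te_Task 1 = (6 + 4·9 + 18)/6 = 60/6 = 10
te_Task 2 = (1 + 4·3 + 5)/6 = 18/6 = 3
te_Task 3 = (4 + 4·5 + 12)/6 = 36/6 = 6
te_Task 4 = (4 + 4·5 + 6)/6 = 30/6 = 5
te_Task 5 = (5 + 4·6 + 13)/6 = 42/6 = 7
te_Task 6 = (6 + 4·10 + 14)/6 = 60/6 = 10
te_Task 7 = (10 + 4·14 + 30)/6 = 96/6 = 16

Forward pass:
ES_Task 1 = 0; EF_Task 1 = 10
ES_Task 2 = 0; EF_Task 2 = 3
ES_Task 3 = 10; EF_Task 3 = 10+6 = 16
ES_Task 4 = 10; EF_Task 4 = 10+5 = 15
ES_Task 5 = max(EF_Task 1=10, EF_Task 2=3) = 10; EF_Task 5 = 10+7 = 17
ES_Task 6 = max(EF_Task 4=15, EF_Task 5=17) = 17; EF_Task 6 = 17+10 = 27
ES_Task 7 = max(EF_Task 2=3, EF_Task 3=16, EF_Task 4=15, EF_Task 6=27) = 27; EF_Task 7 = 27+16 = 43
Expected project duration μ = 43 weeks. Critical path: Task 1 → Task 5 → Task 6 → Task 7.

43 weeks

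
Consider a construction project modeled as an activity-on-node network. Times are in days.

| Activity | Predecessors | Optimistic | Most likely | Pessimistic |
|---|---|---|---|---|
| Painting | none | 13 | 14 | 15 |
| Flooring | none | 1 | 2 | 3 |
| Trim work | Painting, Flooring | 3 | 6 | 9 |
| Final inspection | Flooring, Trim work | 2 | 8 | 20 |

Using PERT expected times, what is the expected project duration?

29 days

te_Painting = (13 + 4·14 + 15)/6 = 84/6 = 14
te_Flooring = (1 + 4·2 + 3)/6 = 12/6 = 2
te_Trim work = (3 + 4·6 + 9)/6 = 36/6 = 6
te_Final inspection = (2 + 4·8 + 20)/6 = 54/6 = 9

Forward pass:
ES_Painting = 0; EF_Painting = 14
ES_Flooring = 0; EF_Flooring = 2
ES_Trim work = max(EF_Painting=14, EF_Flooring=2) = 14; EF_Trim work = 14+6 = 20
ES_Final inspection = max(EF_Flooring=2, EF_Trim work=20) = 20; EF_Final inspection = 20+9 = 29
Expected project duration μ = 29 days. Critical path: Painting → Trim work → Final inspection.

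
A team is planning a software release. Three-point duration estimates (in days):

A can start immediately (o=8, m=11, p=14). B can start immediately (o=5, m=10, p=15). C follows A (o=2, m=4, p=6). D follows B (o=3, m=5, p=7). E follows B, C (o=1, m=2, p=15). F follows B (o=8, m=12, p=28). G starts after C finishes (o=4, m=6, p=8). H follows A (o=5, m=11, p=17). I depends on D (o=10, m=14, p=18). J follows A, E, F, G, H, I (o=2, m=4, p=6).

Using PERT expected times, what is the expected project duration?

33 days

te_A = (8 + 4·11 + 14)/6 = 66/6 = 11
te_B = (5 + 4·10 + 15)/6 = 60/6 = 10
te_C = (2 + 4·4 + 6)/6 = 24/6 = 4
te_D = (3 + 4·5 + 7)/6 = 30/6 = 5
te_E = (1 + 4·2 + 15)/6 = 24/6 = 4
te_F = (8 + 4·12 + 28)/6 = 84/6 = 14
te_G = (4 + 4·6 + 8)/6 = 36/6 = 6
te_H = (5 + 4·11 + 17)/6 = 66/6 = 11
te_I = (10 + 4·14 + 18)/6 = 84/6 = 14
te_J = (2 + 4·4 + 6)/6 = 24/6 = 4

Forward pass:
ES_A = 0; EF_A = 11
ES_B = 0; EF_B = 10
ES_C = 11; EF_C = 11+4 = 15
ES_D = 10; EF_D = 10+5 = 15
ES_E = max(EF_B=10, EF_C=15) = 15; EF_E = 15+4 = 19
ES_F = 10; EF_F = 10+14 = 24
ES_G = 15; EF_G = 15+6 = 21
ES_H = 11; EF_H = 11+11 = 22
ES_I = 15; EF_I = 15+14 = 29
ES_J = max(EF_A=11, EF_E=19, EF_F=24, EF_G=21, EF_H=22, EF_I=29) = 29; EF_J = 29+4 = 33
Expected project duration μ = 33 days. Critical path: B → D → I → J.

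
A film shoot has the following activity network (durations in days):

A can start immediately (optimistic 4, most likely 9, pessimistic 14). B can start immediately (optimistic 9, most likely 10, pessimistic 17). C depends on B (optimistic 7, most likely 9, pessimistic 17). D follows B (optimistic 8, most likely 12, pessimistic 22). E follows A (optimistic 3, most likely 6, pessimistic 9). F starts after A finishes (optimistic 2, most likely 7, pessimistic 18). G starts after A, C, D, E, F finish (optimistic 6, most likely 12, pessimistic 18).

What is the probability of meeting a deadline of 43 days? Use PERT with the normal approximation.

te_A = (4 + 4·9 + 14)/6 = 54/6 = 9; σ²_A = ((14−4)/6)² = 2.778
te_B = (9 + 4·10 + 17)/6 = 66/6 = 11; σ²_B = ((17−9)/6)² = 1.778
te_C = (7 + 4·9 + 17)/6 = 60/6 = 10; σ²_C = ((17−7)/6)² = 2.778
te_D = (8 + 4·12 + 22)/6 = 78/6 = 13; σ²_D = ((22−8)/6)² = 5.444
te_E = (3 + 4·6 + 9)/6 = 36/6 = 6; σ²_E = ((9−3)/6)² = 1.000
te_F = (2 + 4·7 + 18)/6 = 48/6 = 8; σ²_F = ((18−2)/6)² = 7.111
te_G = (6 + 4·12 + 18)/6 = 72/6 = 12; σ²_G = ((18−6)/6)² = 4.000

Forward pass:
ES_A = 0; EF_A = 9
ES_B = 0; EF_B = 11
ES_C = 11; EF_C = 11+10 = 21
ES_D = 11; EF_D = 11+13 = 24
ES_E = 9; EF_E = 9+6 = 15
ES_F = 9; EF_F = 9+8 = 17
ES_G = max(EF_A=9, EF_C=21, EF_D=24, EF_E=15, EF_F=17) = 24; EF_G = 24+12 = 36
Expected project duration μ = 36 days. Critical path: B → D → G.

Variance along critical path = 1.778 + 5.444 + 4.000 = 11.222; σ = √11.222 = 3.350 days.
Z = (43 − 36) / 3.350 = 2.090
P(T ≤ 43) = Φ(2.090) ≈ 0.982

0.982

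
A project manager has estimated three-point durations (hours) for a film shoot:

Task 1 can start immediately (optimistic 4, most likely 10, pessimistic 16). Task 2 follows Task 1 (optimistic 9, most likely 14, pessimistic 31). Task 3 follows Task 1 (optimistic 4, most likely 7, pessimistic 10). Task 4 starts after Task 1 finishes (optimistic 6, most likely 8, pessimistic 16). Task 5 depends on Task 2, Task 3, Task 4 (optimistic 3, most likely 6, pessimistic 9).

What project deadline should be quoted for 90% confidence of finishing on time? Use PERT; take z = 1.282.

37.5 hours

te_Task 1 = (4 + 4·10 + 16)/6 = 60/6 = 10; σ²_Task 1 = ((16−4)/6)² = 4.000
te_Task 2 = (9 + 4·14 + 31)/6 = 96/6 = 16; σ²_Task 2 = ((31−9)/6)² = 13.444
te_Task 3 = (4 + 4·7 + 10)/6 = 42/6 = 7; σ²_Task 3 = ((10−4)/6)² = 1.000
te_Task 4 = (6 + 4·8 + 16)/6 = 54/6 = 9; σ²_Task 4 = ((16−6)/6)² = 2.778
te_Task 5 = (3 + 4·6 + 9)/6 = 36/6 = 6; σ²_Task 5 = ((9−3)/6)² = 1.000

Forward pass:
ES_Task 1 = 0; EF_Task 1 = 10
ES_Task 2 = 10; EF_Task 2 = 10+16 = 26
ES_Task 3 = 10; EF_Task 3 = 10+7 = 17
ES_Task 4 = 10; EF_Task 4 = 10+9 = 19
ES_Task 5 = max(EF_Task 2=26, EF_Task 3=17, EF_Task 4=19) = 26; EF_Task 5 = 26+6 = 32
Expected project duration μ = 32 hours. Critical path: Task 1 → Task 2 → Task 5.

Variance along critical path = 4.000 + 13.444 + 1.000 = 18.444; σ = 4.295 hours.
D = μ + z·σ = 32 + 1.282·4.295 = 37.5 hours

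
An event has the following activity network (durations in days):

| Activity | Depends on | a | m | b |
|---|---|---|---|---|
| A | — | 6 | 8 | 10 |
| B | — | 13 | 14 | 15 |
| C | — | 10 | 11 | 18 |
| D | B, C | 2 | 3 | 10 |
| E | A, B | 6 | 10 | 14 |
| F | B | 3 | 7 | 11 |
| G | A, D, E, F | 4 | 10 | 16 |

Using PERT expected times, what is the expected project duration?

te_A = (6 + 4·8 + 10)/6 = 48/6 = 8
te_B = (13 + 4·14 + 15)/6 = 84/6 = 14
te_C = (10 + 4·11 + 18)/6 = 72/6 = 12
te_D = (2 + 4·3 + 10)/6 = 24/6 = 4
te_E = (6 + 4·10 + 14)/6 = 60/6 = 10
te_F = (3 + 4·7 + 11)/6 = 42/6 = 7
te_G = (4 + 4·10 + 16)/6 = 60/6 = 10

Forward pass:
ES_A = 0; EF_A = 8
ES_B = 0; EF_B = 14
ES_C = 0; EF_C = 12
ES_D = max(EF_B=14, EF_C=12) = 14; EF_D = 14+4 = 18
ES_E = max(EF_A=8, EF_B=14) = 14; EF_E = 14+10 = 24
ES_F = 14; EF_F = 14+7 = 21
ES_G = max(EF_A=8, EF_D=18, EF_E=24, EF_F=21) = 24; EF_G = 24+10 = 34
Expected project duration μ = 34 days. Critical path: B → E → G.

34 days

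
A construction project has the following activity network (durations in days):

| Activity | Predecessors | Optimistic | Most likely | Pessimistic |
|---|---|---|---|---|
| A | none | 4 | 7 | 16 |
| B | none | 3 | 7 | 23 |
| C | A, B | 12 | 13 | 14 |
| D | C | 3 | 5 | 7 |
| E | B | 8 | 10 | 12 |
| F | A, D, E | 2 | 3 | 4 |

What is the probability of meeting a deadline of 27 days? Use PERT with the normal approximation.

0.191

te_A = (4 + 4·7 + 16)/6 = 48/6 = 8; σ²_A = ((16−4)/6)² = 4.000
te_B = (3 + 4·7 + 23)/6 = 54/6 = 9; σ²_B = ((23−3)/6)² = 11.111
te_C = (12 + 4·13 + 14)/6 = 78/6 = 13; σ²_C = ((14−12)/6)² = 0.111
te_D = (3 + 4·5 + 7)/6 = 30/6 = 5; σ²_D = ((7−3)/6)² = 0.444
te_E = (8 + 4·10 + 12)/6 = 60/6 = 10; σ²_E = ((12−8)/6)² = 0.444
te_F = (2 + 4·3 + 4)/6 = 18/6 = 3; σ²_F = ((4−2)/6)² = 0.111

Forward pass:
ES_A = 0; EF_A = 8
ES_B = 0; EF_B = 9
ES_C = max(EF_A=8, EF_B=9) = 9; EF_C = 9+13 = 22
ES_D = 22; EF_D = 22+5 = 27
ES_E = 9; EF_E = 9+10 = 19
ES_F = max(EF_A=8, EF_D=27, EF_E=19) = 27; EF_F = 27+3 = 30
Expected project duration μ = 30 days. Critical path: B → C → D → F.

Variance along critical path = 11.111 + 0.111 + 0.444 + 0.111 = 11.778; σ = √11.778 = 3.432 days.
Z = (27 − 30) / 3.432 = -0.874
P(T ≤ 27) = Φ(-0.874) ≈ 0.191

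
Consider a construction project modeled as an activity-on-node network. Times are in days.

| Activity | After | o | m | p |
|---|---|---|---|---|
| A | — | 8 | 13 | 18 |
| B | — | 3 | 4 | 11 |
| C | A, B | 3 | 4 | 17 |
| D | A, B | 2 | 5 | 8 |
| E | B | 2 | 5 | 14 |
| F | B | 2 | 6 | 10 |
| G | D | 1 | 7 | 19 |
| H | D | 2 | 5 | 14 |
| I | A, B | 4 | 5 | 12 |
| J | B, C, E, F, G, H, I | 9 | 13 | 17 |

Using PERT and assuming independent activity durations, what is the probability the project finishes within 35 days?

te_A = (8 + 4·13 + 18)/6 = 78/6 = 13; σ²_A = ((18−8)/6)² = 2.778
te_B = (3 + 4·4 + 11)/6 = 30/6 = 5; σ²_B = ((11−3)/6)² = 1.778
te_C = (3 + 4·4 + 17)/6 = 36/6 = 6; σ²_C = ((17−3)/6)² = 5.444
te_D = (2 + 4·5 + 8)/6 = 30/6 = 5; σ²_D = ((8−2)/6)² = 1.000
te_E = (2 + 4·5 + 14)/6 = 36/6 = 6; σ²_E = ((14−2)/6)² = 4.000
te_F = (2 + 4·6 + 10)/6 = 36/6 = 6; σ²_F = ((10−2)/6)² = 1.778
te_G = (1 + 4·7 + 19)/6 = 48/6 = 8; σ²_G = ((19−1)/6)² = 9.000
te_H = (2 + 4·5 + 14)/6 = 36/6 = 6; σ²_H = ((14−2)/6)² = 4.000
te_I = (4 + 4·5 + 12)/6 = 36/6 = 6; σ²_I = ((12−4)/6)² = 1.778
te_J = (9 + 4·13 + 17)/6 = 78/6 = 13; σ²_J = ((17−9)/6)² = 1.778

Forward pass:
ES_A = 0; EF_A = 13
ES_B = 0; EF_B = 5
ES_C = max(EF_A=13, EF_B=5) = 13; EF_C = 13+6 = 19
ES_D = max(EF_A=13, EF_B=5) = 13; EF_D = 13+5 = 18
ES_E = 5; EF_E = 5+6 = 11
ES_F = 5; EF_F = 5+6 = 11
ES_G = 18; EF_G = 18+8 = 26
ES_H = 18; EF_H = 18+6 = 24
ES_I = max(EF_A=13, EF_B=5) = 13; EF_I = 13+6 = 19
ES_J = max(EF_B=5, EF_C=19, EF_E=11, EF_F=11, EF_G=26, EF_H=24, EF_I=19) = 26; EF_J = 26+13 = 39
Expected project duration μ = 39 days. Critical path: A → D → G → J.

Variance along critical path = 2.778 + 1.000 + 9.000 + 1.778 = 14.556; σ = √14.556 = 3.815 days.
Z = (35 − 39) / 3.815 = -1.048
P(T ≤ 35) = Φ(-1.048) ≈ 0.147

0.147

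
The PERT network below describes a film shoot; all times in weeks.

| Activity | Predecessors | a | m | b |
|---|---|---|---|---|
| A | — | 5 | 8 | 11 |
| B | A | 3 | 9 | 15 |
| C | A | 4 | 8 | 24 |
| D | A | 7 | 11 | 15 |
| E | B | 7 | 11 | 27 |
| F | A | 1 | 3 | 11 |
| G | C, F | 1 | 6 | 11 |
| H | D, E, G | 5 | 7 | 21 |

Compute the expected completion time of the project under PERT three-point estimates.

39 weeks

te_A = (5 + 4·8 + 11)/6 = 48/6 = 8
te_B = (3 + 4·9 + 15)/6 = 54/6 = 9
te_C = (4 + 4·8 + 24)/6 = 60/6 = 10
te_D = (7 + 4·11 + 15)/6 = 66/6 = 11
te_E = (7 + 4·11 + 27)/6 = 78/6 = 13
te_F = (1 + 4·3 + 11)/6 = 24/6 = 4
te_G = (1 + 4·6 + 11)/6 = 36/6 = 6
te_H = (5 + 4·7 + 21)/6 = 54/6 = 9

Forward pass:
ES_A = 0; EF_A = 8
ES_B = 8; EF_B = 8+9 = 17
ES_C = 8; EF_C = 8+10 = 18
ES_D = 8; EF_D = 8+11 = 19
ES_E = 17; EF_E = 17+13 = 30
ES_F = 8; EF_F = 8+4 = 12
ES_G = max(EF_C=18, EF_F=12) = 18; EF_G = 18+6 = 24
ES_H = max(EF_D=19, EF_E=30, EF_G=24) = 30; EF_H = 30+9 = 39
Expected project duration μ = 39 weeks. Critical path: A → B → E → H.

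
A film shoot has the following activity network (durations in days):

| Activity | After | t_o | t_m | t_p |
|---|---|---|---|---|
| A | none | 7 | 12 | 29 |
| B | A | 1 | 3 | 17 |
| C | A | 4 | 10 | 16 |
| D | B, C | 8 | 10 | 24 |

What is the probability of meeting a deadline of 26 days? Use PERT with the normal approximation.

0.022

te_A = (7 + 4·12 + 29)/6 = 84/6 = 14; σ²_A = ((29−7)/6)² = 13.444
te_B = (1 + 4·3 + 17)/6 = 30/6 = 5; σ²_B = ((17−1)/6)² = 7.111
te_C = (4 + 4·10 + 16)/6 = 60/6 = 10; σ²_C = ((16−4)/6)² = 4.000
te_D = (8 + 4·10 + 24)/6 = 72/6 = 12; σ²_D = ((24−8)/6)² = 7.111

Forward pass:
ES_A = 0; EF_A = 14
ES_B = 14; EF_B = 14+5 = 19
ES_C = 14; EF_C = 14+10 = 24
ES_D = max(EF_B=19, EF_C=24) = 24; EF_D = 24+12 = 36
Expected project duration μ = 36 days. Critical path: A → C → D.

Variance along critical path = 13.444 + 4.000 + 7.111 = 24.556; σ = √24.556 = 4.955 days.
Z = (26 − 36) / 4.955 = -2.018
P(T ≤ 26) = Φ(-2.018) ≈ 0.022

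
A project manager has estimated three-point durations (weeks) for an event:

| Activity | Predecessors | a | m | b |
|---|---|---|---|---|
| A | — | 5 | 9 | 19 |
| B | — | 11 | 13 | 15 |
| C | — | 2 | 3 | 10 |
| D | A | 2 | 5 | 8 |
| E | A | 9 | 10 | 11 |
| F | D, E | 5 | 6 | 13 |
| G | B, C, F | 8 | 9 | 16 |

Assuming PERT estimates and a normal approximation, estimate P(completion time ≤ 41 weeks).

0.907

te_A = (5 + 4·9 + 19)/6 = 60/6 = 10; σ²_A = ((19−5)/6)² = 5.444
te_B = (11 + 4·13 + 15)/6 = 78/6 = 13; σ²_B = ((15−11)/6)² = 0.444
te_C = (2 + 4·3 + 10)/6 = 24/6 = 4; σ²_C = ((10−2)/6)² = 1.778
te_D = (2 + 4·5 + 8)/6 = 30/6 = 5; σ²_D = ((8−2)/6)² = 1.000
te_E = (9 + 4·10 + 11)/6 = 60/6 = 10; σ²_E = ((11−9)/6)² = 0.111
te_F = (5 + 4·6 + 13)/6 = 42/6 = 7; σ²_F = ((13−5)/6)² = 1.778
te_G = (8 + 4·9 + 16)/6 = 60/6 = 10; σ²_G = ((16−8)/6)² = 1.778

Forward pass:
ES_A = 0; EF_A = 10
ES_B = 0; EF_B = 13
ES_C = 0; EF_C = 4
ES_D = 10; EF_D = 10+5 = 15
ES_E = 10; EF_E = 10+10 = 20
ES_F = max(EF_D=15, EF_E=20) = 20; EF_F = 20+7 = 27
ES_G = max(EF_B=13, EF_C=4, EF_F=27) = 27; EF_G = 27+10 = 37
Expected project duration μ = 37 weeks. Critical path: A → E → F → G.

Variance along critical path = 5.444 + 0.111 + 1.778 + 1.778 = 9.111; σ = √9.111 = 3.018 weeks.
Z = (41 − 37) / 3.018 = 1.325
P(T ≤ 41) = Φ(1.325) ≈ 0.907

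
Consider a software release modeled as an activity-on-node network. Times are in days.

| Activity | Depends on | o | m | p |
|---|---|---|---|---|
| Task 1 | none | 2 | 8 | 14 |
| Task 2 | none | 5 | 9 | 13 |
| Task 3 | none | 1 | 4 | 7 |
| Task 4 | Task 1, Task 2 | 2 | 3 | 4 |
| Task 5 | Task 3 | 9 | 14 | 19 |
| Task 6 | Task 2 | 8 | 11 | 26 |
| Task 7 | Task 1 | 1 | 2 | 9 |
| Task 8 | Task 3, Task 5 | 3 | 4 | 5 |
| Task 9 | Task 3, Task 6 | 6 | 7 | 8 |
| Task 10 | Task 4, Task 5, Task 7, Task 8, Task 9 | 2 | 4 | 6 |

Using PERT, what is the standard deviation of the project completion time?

3.37 days

te_Task 1 = (2 + 4·8 + 14)/6 = 48/6 = 8; σ²_Task 1 = ((14−2)/6)² = 4.000
te_Task 2 = (5 + 4·9 + 13)/6 = 54/6 = 9; σ²_Task 2 = ((13−5)/6)² = 1.778
te_Task 3 = (1 + 4·4 + 7)/6 = 24/6 = 4; σ²_Task 3 = ((7−1)/6)² = 1.000
te_Task 4 = (2 + 4·3 + 4)/6 = 18/6 = 3; σ²_Task 4 = ((4−2)/6)² = 0.111
te_Task 5 = (9 + 4·14 + 19)/6 = 84/6 = 14; σ²_Task 5 = ((19−9)/6)² = 2.778
te_Task 6 = (8 + 4·11 + 26)/6 = 78/6 = 13; σ²_Task 6 = ((26−8)/6)² = 9.000
te_Task 7 = (1 + 4·2 + 9)/6 = 18/6 = 3; σ²_Task 7 = ((9−1)/6)² = 1.778
te_Task 8 = (3 + 4·4 + 5)/6 = 24/6 = 4; σ²_Task 8 = ((5−3)/6)² = 0.111
te_Task 9 = (6 + 4·7 + 8)/6 = 42/6 = 7; σ²_Task 9 = ((8−6)/6)² = 0.111
te_Task 10 = (2 + 4·4 + 6)/6 = 24/6 = 4; σ²_Task 10 = ((6−2)/6)² = 0.444

Forward pass:
ES_Task 1 = 0; EF_Task 1 = 8
ES_Task 2 = 0; EF_Task 2 = 9
ES_Task 3 = 0; EF_Task 3 = 4
ES_Task 4 = max(EF_Task 1=8, EF_Task 2=9) = 9; EF_Task 4 = 9+3 = 12
ES_Task 5 = 4; EF_Task 5 = 4+14 = 18
ES_Task 6 = 9; EF_Task 6 = 9+13 = 22
ES_Task 7 = 8; EF_Task 7 = 8+3 = 11
ES_Task 8 = max(EF_Task 3=4, EF_Task 5=18) = 18; EF_Task 8 = 18+4 = 22
ES_Task 9 = max(EF_Task 3=4, EF_Task 6=22) = 22; EF_Task 9 = 22+7 = 29
ES_Task 10 = max(EF_Task 4=12, EF_Task 5=18, EF_Task 7=11, EF_Task 8=22, EF_Task 9=29) = 29; EF_Task 10 = 29+4 = 33
Expected project duration μ = 33 days. Critical path: Task 2 → Task 6 → Task 9 → Task 10.

Variance along critical path = 1.778 + 9.000 + 0.111 + 0.444 = 11.333
σ = √11.333 = 3.367 days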